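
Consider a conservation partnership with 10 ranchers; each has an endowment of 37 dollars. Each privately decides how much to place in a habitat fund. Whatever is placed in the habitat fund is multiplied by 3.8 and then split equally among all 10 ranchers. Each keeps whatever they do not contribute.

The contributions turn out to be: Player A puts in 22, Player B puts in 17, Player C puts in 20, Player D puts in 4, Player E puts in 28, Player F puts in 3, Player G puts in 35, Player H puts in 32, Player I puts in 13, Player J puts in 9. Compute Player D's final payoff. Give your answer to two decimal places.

Total contributed: 22 + 17 + 20 + 4 + 28 + 3 + 35 + 32 + 13 + 9 = 183.
Each receives 3.8 × 183 / 10 = 69.54 from the habitat fund.
Player D keeps 37 − 4 = 33, so Player D's payoff is 33 + 69.54 = 102.54.

102.54 dollars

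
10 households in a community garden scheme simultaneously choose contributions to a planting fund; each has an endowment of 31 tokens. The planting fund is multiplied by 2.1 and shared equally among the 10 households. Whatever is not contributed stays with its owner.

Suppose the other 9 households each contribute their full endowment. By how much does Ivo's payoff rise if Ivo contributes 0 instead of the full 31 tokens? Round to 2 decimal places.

24.49 tokens

Switching from a contribution of 31 to 0 lets Ivo keep an extra 31 tokens, but lowers the planting fund by 31, which costs Ivo their own share of that drop: 2.1/10 × 31 = 6.51.
Net gain = 31 − 6.51 = 24.49. The private return per contributed unit (0.2100) is below 1, so free-riding is indeed the best response regardless of what the others do.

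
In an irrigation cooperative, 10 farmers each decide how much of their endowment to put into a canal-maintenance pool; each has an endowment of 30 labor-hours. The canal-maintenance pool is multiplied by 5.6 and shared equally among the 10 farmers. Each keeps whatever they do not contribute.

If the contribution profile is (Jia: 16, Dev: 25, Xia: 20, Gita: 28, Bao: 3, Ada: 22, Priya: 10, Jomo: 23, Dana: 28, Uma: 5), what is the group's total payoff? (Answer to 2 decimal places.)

Total contributed: 16 + 25 + 20 + 28 + 3 + 22 + 10 + 23 + 28 + 5 = 180; total kept: 10 × 30 − 180 = 120.
The canal-maintenance pool pays out 5.6 × 180 = 1008.00 in aggregate.
Group total = 120 + 1008.00 = 1128.00.

1128.00 labor-hours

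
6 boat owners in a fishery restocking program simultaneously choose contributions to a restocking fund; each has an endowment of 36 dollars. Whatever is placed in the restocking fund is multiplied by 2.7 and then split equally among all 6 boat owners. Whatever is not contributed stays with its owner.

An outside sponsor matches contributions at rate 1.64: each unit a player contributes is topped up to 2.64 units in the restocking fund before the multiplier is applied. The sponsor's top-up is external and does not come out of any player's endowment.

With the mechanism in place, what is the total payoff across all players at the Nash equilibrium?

1539.65 dollars

With the mechanism, a contributed unit returns 2.7 × 2.64 / 6 = 1.1880 per unit of net cost to the contributor — now above 1 — so contributing fully is weakly dominant for every player.
So the Nash equilibrium is full contribution by all 6; the group earns 2.7 × 2.64 × 216 = 1539.65.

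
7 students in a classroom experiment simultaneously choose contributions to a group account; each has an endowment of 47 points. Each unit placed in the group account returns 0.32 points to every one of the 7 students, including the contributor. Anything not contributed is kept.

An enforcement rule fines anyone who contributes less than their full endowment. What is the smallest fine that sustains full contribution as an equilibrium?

Given the others contribute fully, the best deviation is to contribute 0 (any partial contribution still incurs the fine and gives up units whose private return 0.32 is below 1).
Deviating from 47 to 0 saves 47 points but forfeits the deviator's share of the drop in the group account: 0.32 × 47 = 15.04.
So the deviation gain is 47 − 15.04 = 31.96, and the fine must be at least 31.96 points to wipe it out.

31.96 points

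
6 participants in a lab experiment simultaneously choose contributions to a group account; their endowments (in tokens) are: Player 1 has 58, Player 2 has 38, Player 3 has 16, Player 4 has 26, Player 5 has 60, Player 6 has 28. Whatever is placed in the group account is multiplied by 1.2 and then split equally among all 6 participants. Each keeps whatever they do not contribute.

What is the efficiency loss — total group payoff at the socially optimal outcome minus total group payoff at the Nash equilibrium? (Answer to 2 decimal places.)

45.20 tokens

The private return per contributed unit is 1.2/6 = 0.2000 < 1 for every player regardless of endowment, so the Nash equilibrium is zero contribution and the group total is Σ E_j = 58 + 38 + 16 + 26 + 60 + 28 = 226.
Each contributed unit returns 1.200 to the group, so the social optimum is full contribution by everyone: group total = 1.200 × 226 = 271.20.
Efficiency loss = (1.200 − 1) × 226 = 45.20.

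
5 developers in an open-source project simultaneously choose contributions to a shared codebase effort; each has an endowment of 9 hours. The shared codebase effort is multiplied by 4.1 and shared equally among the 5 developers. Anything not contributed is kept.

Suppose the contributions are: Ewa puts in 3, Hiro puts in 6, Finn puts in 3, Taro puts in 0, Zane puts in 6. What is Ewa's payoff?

20.76 hours

Total contributed: 3 + 6 + 3 + 0 + 6 = 18.
Each receives 4.1 × 18 / 5 = 14.76 from the shared codebase effort.
Ewa keeps 9 − 3 = 6, so Ewa's payoff is 6 + 14.76 = 20.76.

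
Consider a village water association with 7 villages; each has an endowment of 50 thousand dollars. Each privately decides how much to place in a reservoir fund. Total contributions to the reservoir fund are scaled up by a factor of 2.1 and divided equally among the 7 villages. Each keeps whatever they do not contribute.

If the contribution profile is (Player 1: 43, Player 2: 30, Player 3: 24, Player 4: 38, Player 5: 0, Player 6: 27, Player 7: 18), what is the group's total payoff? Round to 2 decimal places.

Total contributed: 43 + 30 + 24 + 38 + 0 + 27 + 18 = 180; total kept: 7 × 50 − 180 = 170.
The reservoir fund pays out 2.1 × 180 = 378.00 in aggregate.
Group total = 170 + 378.00 = 548.00.

548.00 thousand dollars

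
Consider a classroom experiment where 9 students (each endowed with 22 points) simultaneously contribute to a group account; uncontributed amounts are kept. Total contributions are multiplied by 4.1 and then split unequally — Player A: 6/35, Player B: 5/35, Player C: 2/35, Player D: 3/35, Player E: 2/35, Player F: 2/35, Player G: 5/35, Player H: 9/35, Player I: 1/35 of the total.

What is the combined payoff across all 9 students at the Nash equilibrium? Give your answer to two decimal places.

For player j, contributing a unit is worthwhile iff 4.1 × (j's share) ≥ 1, i.e. iff j's share is at least 0.2439.
Only Player H (9/35) clears that bar, contributing 22; the remaining 8 contribute 0. Total contributed: 22.
The group account pays out 4.1 × 22 = 90.20 in total (split across the unequal shares, but the aggregate is all that matters for the group sum).
The 8 free-riders keep 22 each, adding 176. Group total = 176 + 90.20 = 266.20.

266.20 points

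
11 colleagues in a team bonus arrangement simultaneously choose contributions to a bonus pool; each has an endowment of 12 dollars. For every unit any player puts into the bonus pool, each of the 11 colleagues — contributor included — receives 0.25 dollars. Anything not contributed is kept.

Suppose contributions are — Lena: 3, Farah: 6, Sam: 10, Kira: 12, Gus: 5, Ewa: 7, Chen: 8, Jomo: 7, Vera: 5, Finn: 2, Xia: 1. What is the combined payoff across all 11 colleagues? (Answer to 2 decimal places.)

247.50 dollars

Total contributed: 3 + 6 + 10 + 12 + 5 + 7 + 8 + 7 + 5 + 2 + 1 = 66; total kept: 11 × 12 − 66 = 66.
The bonus pool pays out 0.25 × 11 × 66 = 181.50 in aggregate.
Group total = 66 + 181.50 = 247.50.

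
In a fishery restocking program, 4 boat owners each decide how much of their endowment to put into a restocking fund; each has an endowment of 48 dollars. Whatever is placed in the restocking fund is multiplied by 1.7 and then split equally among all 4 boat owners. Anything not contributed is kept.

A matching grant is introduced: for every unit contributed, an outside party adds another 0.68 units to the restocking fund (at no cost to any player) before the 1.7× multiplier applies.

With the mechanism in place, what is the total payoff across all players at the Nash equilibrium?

Even with the mechanism, each unit contributed returns only 1.7 × 1.68 / 4 = 0.7140 per unit of net cost, so contributing nothing is still dominant.
At the Nash equilibrium no one contributes; group total payoff = 4 × 48 = 192.

192.00 dollars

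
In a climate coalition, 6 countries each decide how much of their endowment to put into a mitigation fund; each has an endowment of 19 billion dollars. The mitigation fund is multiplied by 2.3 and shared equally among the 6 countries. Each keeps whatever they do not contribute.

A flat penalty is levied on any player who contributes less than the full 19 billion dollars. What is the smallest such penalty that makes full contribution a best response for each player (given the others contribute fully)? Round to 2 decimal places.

11.72 billion dollars

Given the others contribute fully, the best deviation is to contribute 0 (any partial contribution still incurs the fine and gives up units whose private return 0.3833 is below 1).
Deviating from 19 to 0 saves 19 billion dollars but forfeits the deviator's share of the drop in the mitigation fund: 2.3/6 × 19 = 7.28.
So the deviation gain is 19 − 7.28 = 11.72, and the fine must be at least 11.72 billion dollars to wipe it out.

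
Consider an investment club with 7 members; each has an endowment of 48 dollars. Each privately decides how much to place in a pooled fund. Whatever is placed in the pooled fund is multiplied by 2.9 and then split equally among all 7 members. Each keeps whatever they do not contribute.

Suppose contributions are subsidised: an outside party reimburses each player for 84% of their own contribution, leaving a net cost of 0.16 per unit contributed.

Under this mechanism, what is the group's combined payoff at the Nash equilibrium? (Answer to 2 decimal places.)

1256.64 dollars

The effective private return per unit is now (2.9/7) / 0.16 = 2.5893 > 1, so every player's dominant strategy flips to full contribution.
At the Nash equilibrium everyone contributes 48. Group total payoff = 7 × (48 × 0.84 + 2.9 × 48) = 1256.64.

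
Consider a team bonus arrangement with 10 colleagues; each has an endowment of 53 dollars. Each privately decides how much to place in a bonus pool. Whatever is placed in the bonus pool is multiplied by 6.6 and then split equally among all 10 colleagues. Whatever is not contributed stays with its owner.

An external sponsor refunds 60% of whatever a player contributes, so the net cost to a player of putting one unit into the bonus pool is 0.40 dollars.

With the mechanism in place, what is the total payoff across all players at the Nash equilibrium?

With the mechanism, a contributed unit returns (6.6/10) / 0.40 = 1.6500 per unit of net cost to the contributor — now above 1 — so contributing fully is weakly dominant for every player.
So the Nash equilibrium is full contribution by all 10; the group earns 10 × (53 × 0.60 + 6.6 × 53) = 3816.00.

3816.00 dollars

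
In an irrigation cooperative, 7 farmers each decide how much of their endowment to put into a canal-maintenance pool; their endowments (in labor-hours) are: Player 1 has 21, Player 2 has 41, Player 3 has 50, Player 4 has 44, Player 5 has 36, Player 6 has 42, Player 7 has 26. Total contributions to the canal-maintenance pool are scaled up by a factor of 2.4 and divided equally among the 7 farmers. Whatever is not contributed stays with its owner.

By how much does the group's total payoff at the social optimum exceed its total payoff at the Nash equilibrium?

364.00 labor-hours

The private return per contributed unit is 2.4/7 = 0.3429 < 1 for every player regardless of endowment, so the Nash equilibrium is zero contribution and the group total is Σ E_j = 21 + 41 + 50 + 44 + 36 + 42 + 26 = 260.
Each contributed unit returns 2.400 to the group, so the social optimum is full contribution by everyone: group total = 2.400 × 260 = 624.00.
Efficiency loss = (2.400 − 1) × 260 = 364.00.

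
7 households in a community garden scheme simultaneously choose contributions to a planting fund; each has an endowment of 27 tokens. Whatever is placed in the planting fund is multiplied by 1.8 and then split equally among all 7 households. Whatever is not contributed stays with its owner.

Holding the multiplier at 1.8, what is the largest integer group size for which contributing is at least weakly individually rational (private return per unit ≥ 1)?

1

Private return per unit is 1.8/(group size), which is ≥ 1 whenever the group size is ≤ 1.8.
The largest such integer is 1.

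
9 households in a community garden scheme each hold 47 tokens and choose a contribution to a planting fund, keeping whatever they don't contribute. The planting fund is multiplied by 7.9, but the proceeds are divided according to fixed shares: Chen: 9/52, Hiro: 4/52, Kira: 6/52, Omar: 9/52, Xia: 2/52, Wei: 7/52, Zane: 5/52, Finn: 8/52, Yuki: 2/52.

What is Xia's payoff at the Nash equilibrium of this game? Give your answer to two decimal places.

A player with share s gets back 7.9·s per unit contributed, so full contribution is dominant for anyone with s > 1/7.9 = 0.1266 and zero contribution is dominant for anyone below.
Chen, Omar, Wei and Finn clear that bar, contributing 47 each; the remaining 5 contribute 0. Total contributed: 188.
Xia keeps 47 and receives 7.9 × 188 × 2/52 = 57.12 from the planting fund, for a payoff of 104.12.

104.12 tokens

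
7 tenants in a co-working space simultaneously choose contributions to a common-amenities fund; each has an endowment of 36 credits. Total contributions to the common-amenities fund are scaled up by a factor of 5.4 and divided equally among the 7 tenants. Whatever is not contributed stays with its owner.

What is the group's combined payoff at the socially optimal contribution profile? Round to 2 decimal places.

1360.80 credits

Each contributed unit returns 5.400 to the group as a whole (0.7714 to each of 7 players), which exceeds 1, so the social optimum is full contribution: group total = 5.400 × 252 = 1360.80.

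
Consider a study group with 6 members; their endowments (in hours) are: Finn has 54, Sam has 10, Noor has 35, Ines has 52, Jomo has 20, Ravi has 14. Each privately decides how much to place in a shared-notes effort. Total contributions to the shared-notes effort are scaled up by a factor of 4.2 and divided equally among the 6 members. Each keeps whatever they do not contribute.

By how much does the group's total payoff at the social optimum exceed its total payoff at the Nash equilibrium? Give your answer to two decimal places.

The private return per contributed unit is 4.2/6 = 0.7000 < 1 for every player regardless of endowment, so the Nash equilibrium is zero contribution and the group total is Σ E_j = 54 + 10 + 35 + 52 + 20 + 14 = 185.
Each contributed unit returns 4.200 to the group, so the social optimum is full contribution by everyone: group total = 4.200 × 185 = 777.00.
Efficiency loss = (4.200 − 1) × 185 = 592.00.

592.00 hours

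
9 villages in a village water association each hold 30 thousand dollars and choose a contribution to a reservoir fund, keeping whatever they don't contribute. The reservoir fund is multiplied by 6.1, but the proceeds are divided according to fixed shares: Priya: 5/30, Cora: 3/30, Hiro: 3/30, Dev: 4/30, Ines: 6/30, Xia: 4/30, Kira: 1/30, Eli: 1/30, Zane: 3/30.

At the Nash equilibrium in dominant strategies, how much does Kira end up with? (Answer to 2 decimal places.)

42.20 thousand dollars

Player j's private return per contributed unit is 6.1 × (j's share). Contributing is weakly dominant for j when that share is at least 1/6.1 = 0.1639, and contributing 0 is dominant otherwise.
Priya and Ines clear that bar, contributing 30 each; the remaining 7 contribute 0. Total contributed: 60.
Kira keeps 30 and receives 6.1 × 60 × 1/30 = 12.20 from the reservoir fund, for a payoff of 42.20.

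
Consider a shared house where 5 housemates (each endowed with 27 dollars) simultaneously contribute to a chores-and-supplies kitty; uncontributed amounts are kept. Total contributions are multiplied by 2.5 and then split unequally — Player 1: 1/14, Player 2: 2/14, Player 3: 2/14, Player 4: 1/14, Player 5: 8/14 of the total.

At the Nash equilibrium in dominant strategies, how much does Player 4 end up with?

For player j, contributing a unit is worthwhile iff 2.5 × (j's share) ≥ 1, i.e. iff j's share is at least 0.4000.
The only share above 0.4000 is Player 5's 8/14, contributing 27; the remaining 4 contribute 0. Total contributed: 27.
Player 4 keeps 27 and receives 2.5 × 27 × 1/14 = 4.82 from the chores-and-supplies kitty, for a payoff of 31.82.

31.82 dollars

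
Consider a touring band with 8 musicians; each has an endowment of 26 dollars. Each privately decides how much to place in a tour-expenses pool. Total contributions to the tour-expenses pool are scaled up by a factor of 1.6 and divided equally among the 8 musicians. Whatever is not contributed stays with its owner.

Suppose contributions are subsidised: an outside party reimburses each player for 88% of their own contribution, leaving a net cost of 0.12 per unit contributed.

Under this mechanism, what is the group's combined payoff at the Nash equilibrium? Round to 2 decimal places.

With the mechanism, a contributed unit returns (1.6/8) / 0.12 = 1.6667 per unit of net cost to the contributor — now above 1 — so contributing fully is weakly dominant for every player.
So the Nash equilibrium is full contribution by all 8; the group earns 8 × (26 × 0.88 + 1.6 × 26) = 515.84.

515.84 dollars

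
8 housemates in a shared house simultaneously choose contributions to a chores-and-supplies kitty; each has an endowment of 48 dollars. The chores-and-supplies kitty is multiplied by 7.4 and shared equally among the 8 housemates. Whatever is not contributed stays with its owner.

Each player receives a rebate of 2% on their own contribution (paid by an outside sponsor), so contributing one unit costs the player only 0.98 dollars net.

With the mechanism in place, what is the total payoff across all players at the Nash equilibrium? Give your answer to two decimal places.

384.00 dollars

The effective private return is (7.4/8) / 0.98 = 0.9439, which is still under 1, so the mechanism doesn't change anyone's dominant strategy: zero contribution.
Everyone keeps their endowment and the group total is 8 × 48 = 384.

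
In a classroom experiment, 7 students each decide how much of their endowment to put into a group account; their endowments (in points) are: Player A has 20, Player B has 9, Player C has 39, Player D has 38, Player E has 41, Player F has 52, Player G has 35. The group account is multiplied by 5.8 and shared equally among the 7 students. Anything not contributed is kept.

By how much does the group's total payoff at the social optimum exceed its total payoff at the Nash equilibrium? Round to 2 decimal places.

1123.20 points

The private return per contributed unit is 5.8/7 = 0.8286 < 1 for every player regardless of endowment, so the Nash equilibrium is zero contribution and the group total is Σ E_j = 20 + 9 + 39 + 38 + 41 + 52 + 35 = 234.
Each contributed unit returns 5.800 to the group, so the social optimum is full contribution by everyone: group total = 5.800 × 234 = 1357.20.
Efficiency loss = (5.800 − 1) × 234 = 1123.20.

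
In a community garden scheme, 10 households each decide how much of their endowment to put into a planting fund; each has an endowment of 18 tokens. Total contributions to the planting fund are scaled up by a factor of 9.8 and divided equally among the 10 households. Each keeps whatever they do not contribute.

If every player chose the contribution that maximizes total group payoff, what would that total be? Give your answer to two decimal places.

1764.00 tokens

Each contributed unit returns 9.800 to the group as a whole (0.9800 to each of 10 players), which exceeds 1, so the social optimum is full contribution: group total = 9.800 × 180 = 1764.00.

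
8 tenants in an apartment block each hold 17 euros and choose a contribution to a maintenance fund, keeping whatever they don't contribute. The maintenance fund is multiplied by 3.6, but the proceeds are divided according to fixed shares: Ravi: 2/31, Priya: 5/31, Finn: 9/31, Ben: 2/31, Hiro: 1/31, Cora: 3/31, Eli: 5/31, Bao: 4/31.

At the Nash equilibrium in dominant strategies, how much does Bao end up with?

24.90 euros

A player with share s gets back 3.6·s per unit contributed, so full contribution is dominant for anyone with s > 1/3.6 = 0.2778 and zero contribution is dominant for anyone below.
Only Finn (9/31) clears that bar, contributing 17; the remaining 7 contribute 0. Total contributed: 17.
Bao keeps 17 and receives 3.6 × 17 × 4/31 = 7.90 from the maintenance fund, for a payoff of 24.90.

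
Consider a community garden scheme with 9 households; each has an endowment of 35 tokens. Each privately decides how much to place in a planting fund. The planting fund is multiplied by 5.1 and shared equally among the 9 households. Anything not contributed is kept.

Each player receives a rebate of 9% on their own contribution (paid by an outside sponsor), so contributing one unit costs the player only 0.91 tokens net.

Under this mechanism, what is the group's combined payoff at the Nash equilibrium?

With the mechanism, a contributed unit returns (5.1/9) / 0.91 = 0.6227 per unit of net cost — still below 1 — so contributing 0 remains dominant for every player.
At the Nash equilibrium no one contributes; group total payoff = 9 × 35 = 315.

315.00 tokens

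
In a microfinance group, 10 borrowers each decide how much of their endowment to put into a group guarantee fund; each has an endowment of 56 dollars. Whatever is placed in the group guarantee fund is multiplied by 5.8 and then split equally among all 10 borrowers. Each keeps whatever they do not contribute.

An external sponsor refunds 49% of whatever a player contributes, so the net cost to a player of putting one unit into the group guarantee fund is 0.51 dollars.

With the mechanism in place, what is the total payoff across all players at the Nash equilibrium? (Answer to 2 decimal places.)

With the mechanism, a contributed unit returns (5.8/10) / 0.51 = 1.1373 per unit of net cost to the contributor — now above 1 — so contributing fully is weakly dominant for every player.
At the Nash equilibrium everyone contributes 56. Group total payoff = 10 × (56 × 0.49 + 5.8 × 56) = 3522.40.

3522.40 dollars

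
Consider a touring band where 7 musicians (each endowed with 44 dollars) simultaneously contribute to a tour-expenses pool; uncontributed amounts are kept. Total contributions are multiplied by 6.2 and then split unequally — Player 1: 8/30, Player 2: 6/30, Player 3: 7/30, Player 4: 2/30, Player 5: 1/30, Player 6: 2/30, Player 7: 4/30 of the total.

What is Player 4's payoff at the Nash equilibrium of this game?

A player with share s gets back 6.2·s per unit contributed, so full contribution is dominant for anyone with s > 1/6.2 = 0.1613 and zero contribution is dominant for anyone below.
Player 1, Player 2 and Player 3 are above the threshold, contributing 44 each; the remaining 4 contribute 0. Total contributed: 132.
Player 4 keeps 44 and receives 6.2 × 132 × 2/30 = 54.56 from the tour-expenses pool, for a payoff of 98.56.

98.56 dollars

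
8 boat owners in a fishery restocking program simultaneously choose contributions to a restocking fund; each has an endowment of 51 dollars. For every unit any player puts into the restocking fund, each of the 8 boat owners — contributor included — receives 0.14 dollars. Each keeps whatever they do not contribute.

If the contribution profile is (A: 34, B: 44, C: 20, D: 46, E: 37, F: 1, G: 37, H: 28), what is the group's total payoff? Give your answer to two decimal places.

Total contributed: 34 + 44 + 20 + 46 + 37 + 1 + 37 + 28 = 247; total kept: 8 × 51 − 247 = 161.
The restocking fund pays out 0.14 × 8 × 247 = 276.64 in aggregate.
Group total = 161 + 276.64 = 437.64.

437.64 dollars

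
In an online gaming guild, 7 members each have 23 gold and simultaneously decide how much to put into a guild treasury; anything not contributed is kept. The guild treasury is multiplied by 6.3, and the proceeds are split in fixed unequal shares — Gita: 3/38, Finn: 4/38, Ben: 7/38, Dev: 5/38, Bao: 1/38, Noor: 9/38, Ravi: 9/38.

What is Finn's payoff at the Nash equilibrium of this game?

A player with share s gets back 6.3·s per unit contributed, so full contribution is dominant for anyone with s > 1/6.3 = 0.1587 and zero contribution is dominant for anyone below.
Ben, Noor and Ravi are above the threshold, contributing 23 each; the remaining 4 contribute 0. Total contributed: 69.
Finn keeps 23 and receives 6.3 × 69 × 4/38 = 45.76 from the guild treasury, for a payoff of 68.76.

68.76 gold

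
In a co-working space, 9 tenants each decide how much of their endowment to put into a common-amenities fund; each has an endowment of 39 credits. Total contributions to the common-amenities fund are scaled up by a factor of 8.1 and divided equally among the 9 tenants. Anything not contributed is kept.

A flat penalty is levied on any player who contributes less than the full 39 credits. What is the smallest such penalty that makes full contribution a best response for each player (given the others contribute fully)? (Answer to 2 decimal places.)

Given the others contribute fully, the best deviation is to contribute 0 (any partial contribution still incurs the fine and gives up units whose private return 0.9000 is below 1).
Deviating from 39 to 0 saves 39 credits but forfeits the deviator's share of the drop in the common-amenities fund: 8.1/9 × 39 = 35.10.
So the deviation gain is 39 − 35.10 = 3.90, and the fine must be at least 3.90 credits to wipe it out.

3.90 credits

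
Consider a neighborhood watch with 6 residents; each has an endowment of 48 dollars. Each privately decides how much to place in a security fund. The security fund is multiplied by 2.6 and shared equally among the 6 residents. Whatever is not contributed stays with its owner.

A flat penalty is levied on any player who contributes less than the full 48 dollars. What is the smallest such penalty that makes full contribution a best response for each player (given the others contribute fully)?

27.20 dollars

Given the others contribute fully, the best deviation is to contribute 0 (any partial contribution still incurs the fine and gives up units whose private return 0.4333 is below 1).
Deviating from 48 to 0 saves 48 dollars but forfeits the deviator's share of the drop in the security fund: 2.6/6 × 48 = 20.80.
So the deviation gain is 48 − 20.80 = 27.20, and the fine must be at least 27.20 dollars to wipe it out.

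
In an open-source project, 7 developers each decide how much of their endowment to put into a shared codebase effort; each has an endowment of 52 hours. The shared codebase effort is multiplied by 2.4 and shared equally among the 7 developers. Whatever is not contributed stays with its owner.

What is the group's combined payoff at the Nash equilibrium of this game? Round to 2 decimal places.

Each contributed unit returns 2.4/7 = 0.3429 to its contributor — below 1 — so contributing 0 is dominant for every player. At the Nash equilibrium everyone keeps their 52, and the group total is 7 × 52 = 364.

364.00 hours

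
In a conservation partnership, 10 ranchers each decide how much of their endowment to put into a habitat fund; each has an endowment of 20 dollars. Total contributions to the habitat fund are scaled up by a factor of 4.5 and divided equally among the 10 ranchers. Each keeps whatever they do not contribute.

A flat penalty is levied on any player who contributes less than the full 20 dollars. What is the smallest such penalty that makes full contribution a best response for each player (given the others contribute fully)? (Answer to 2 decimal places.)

Given the others contribute fully, the best deviation is to contribute 0 (any partial contribution still incurs the fine and gives up units whose private return 0.4500 is below 1).
Deviating from 20 to 0 saves 20 dollars but forfeits the deviator's share of the drop in the habitat fund: 4.5/10 × 20 = 9.00.
So the deviation gain is 20 − 9.00 = 11.00, and the fine must be at least 11.00 dollars to wipe it out.

11.00 dollars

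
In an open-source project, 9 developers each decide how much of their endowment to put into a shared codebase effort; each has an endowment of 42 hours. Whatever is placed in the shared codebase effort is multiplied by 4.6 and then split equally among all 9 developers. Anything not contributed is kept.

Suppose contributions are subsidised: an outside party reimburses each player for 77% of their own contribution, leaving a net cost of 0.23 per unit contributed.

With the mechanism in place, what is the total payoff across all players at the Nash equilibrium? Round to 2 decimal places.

2029.86 hours

With the mechanism, a contributed unit returns (4.6/9) / 0.23 = 2.2222 per unit of net cost to the contributor — now above 1 — so contributing fully is weakly dominant for every player.
So the Nash equilibrium is full contribution by all 9; the group earns 9 × (42 × 0.77 + 4.6 × 42) = 2029.86.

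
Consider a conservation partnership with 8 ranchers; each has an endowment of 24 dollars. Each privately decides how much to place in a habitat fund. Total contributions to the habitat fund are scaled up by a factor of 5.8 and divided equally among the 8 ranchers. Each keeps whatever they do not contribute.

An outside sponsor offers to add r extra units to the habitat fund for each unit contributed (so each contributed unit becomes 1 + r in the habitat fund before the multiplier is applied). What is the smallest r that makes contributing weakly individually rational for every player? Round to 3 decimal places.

0.379

With matching at rate r, one contributed unit becomes (1 + r) in the habitat fund and returns 5.8 × (1 + r) / 8 to the contributor.
Setting this equal to 1: 1 + r = 8/5.8 = 1.3793.
So the minimum matching rate is r = 1.3793 − 1 = 0.379.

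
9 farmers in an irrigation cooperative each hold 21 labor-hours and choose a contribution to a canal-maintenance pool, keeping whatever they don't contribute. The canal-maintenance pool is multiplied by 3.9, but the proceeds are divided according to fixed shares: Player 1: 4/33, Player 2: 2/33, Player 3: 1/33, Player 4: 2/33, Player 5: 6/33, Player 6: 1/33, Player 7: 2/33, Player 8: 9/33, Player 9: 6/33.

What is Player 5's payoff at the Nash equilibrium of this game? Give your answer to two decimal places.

35.89 labor-hours

A player with share s gets back 3.9·s per unit contributed, so full contribution is dominant for anyone with s > 1/3.9 = 0.2564 and zero contribution is dominant for anyone below.
Only Player 8 (9/33) clears that bar, contributing 21; the remaining 8 contribute 0. Total contributed: 21.
Player 5 keeps 21 and receives 3.9 × 21 × 6/33 = 14.89 from the canal-maintenance pool, for a payoff of 35.89.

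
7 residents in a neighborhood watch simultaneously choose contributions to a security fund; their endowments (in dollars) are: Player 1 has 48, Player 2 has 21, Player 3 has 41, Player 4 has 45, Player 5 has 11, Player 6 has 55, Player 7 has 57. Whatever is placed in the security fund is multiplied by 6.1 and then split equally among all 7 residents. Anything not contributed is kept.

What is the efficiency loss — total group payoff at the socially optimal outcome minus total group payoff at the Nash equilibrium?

1417.80 dollars

The private return per contributed unit is 6.1/7 = 0.8714 < 1 for every player regardless of endowment, so the Nash equilibrium is zero contribution and the group total is Σ E_j = 48 + 21 + 41 + 45 + 11 + 55 + 57 = 278.
Each contributed unit returns 6.100 to the group, so the social optimum is full contribution by everyone: group total = 6.100 × 278 = 1695.80.
Efficiency loss = (6.100 − 1) × 278 = 1417.80.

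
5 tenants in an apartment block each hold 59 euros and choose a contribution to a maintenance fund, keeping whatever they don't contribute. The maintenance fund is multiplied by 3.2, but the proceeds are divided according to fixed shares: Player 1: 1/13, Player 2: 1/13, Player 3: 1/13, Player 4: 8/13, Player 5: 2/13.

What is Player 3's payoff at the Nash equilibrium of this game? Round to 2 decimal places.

Player j's private return per contributed unit is 3.2 × (j's share). Contributing is weakly dominant for j when that share is at least 1/3.2 = 0.3125, and contributing 0 is dominant otherwise.
The only share above 0.3125 is Player 4's 8/13, contributing 59; the remaining 4 contribute 0. Total contributed: 59.
Player 3 keeps 59 and receives 3.2 × 59 × 1/13 = 14.52 from the maintenance fund, for a payoff of 73.52.

73.52 euros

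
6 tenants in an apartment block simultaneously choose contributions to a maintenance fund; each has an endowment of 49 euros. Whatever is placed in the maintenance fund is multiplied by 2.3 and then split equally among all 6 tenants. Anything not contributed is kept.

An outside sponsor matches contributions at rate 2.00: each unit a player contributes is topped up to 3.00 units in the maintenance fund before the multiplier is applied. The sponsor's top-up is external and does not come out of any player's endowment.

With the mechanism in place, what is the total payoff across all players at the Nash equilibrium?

The effective private return per unit is now 2.3 × 3.00 / 6 = 1.1500 > 1, so every player's dominant strategy flips to full contribution.
At the Nash equilibrium everyone contributes 49. Group total payoff = 2.3 × 3.00 × 294 = 2028.60.

2028.60 euros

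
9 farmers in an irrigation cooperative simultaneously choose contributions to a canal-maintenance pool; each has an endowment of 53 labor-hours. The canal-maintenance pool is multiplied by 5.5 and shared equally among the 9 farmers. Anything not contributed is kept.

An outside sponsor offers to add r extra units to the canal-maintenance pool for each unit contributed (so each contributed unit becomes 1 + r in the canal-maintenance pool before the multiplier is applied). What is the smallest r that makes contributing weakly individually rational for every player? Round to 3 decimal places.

With matching at rate r, one contributed unit becomes (1 + r) in the canal-maintenance pool and returns 5.5 × (1 + r) / 9 to the contributor.
Setting this equal to 1: 1 + r = 9/5.5 = 1.6364.
So the minimum matching rate is r = 1.6364 − 1 = 0.636.

0.636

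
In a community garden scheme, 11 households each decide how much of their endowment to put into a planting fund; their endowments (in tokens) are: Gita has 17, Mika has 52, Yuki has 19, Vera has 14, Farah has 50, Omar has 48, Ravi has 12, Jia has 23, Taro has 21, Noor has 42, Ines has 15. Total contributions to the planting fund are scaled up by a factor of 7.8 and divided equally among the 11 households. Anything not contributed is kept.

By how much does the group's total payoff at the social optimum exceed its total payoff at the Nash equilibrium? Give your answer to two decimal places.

2128.40 tokens

The private return per contributed unit is 7.8/11 = 0.7091 < 1 for every player regardless of endowment, so the Nash equilibrium is zero contribution and the group total is Σ E_j = 17 + 52 + 19 + 14 + 50 + 48 + 12 + 23 + 21 + 42 + 15 = 313.
Each contributed unit returns 7.800 to the group, so the social optimum is full contribution by everyone: group total = 7.800 × 313 = 2441.40.
Efficiency loss = (7.800 − 1) × 313 = 2128.40.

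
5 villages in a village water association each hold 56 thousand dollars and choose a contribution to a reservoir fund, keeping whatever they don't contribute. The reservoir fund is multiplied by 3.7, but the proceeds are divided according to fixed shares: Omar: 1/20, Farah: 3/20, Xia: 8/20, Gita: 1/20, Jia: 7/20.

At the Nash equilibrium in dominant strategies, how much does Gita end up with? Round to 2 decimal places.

Each unit j contributes comes back to j as 3.7 × (j's share), so j prefers to contribute only if that share exceeds 1/3.7 = 0.2703; otherwise keeping the unit dominates.
The shares above 0.2703 belong to Xia and Jia, contributing 56 each; the remaining 3 contribute 0. Total contributed: 112.
Gita keeps 56 and receives 3.7 × 112 × 1/20 = 20.72 from the reservoir fund, for a payoff of 76.72.

76.72 thousand dollars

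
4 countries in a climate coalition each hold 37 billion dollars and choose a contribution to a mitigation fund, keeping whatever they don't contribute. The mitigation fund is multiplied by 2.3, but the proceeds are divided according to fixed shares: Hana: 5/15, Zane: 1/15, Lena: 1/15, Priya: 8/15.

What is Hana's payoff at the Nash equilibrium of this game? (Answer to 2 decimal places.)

65.37 billion dollars

A player with share s gets back 2.3·s per unit contributed, so full contribution is dominant for anyone with s > 1/2.3 = 0.4348 and zero contribution is dominant for anyone below.
The only share above 0.4348 is Priya's 8/15, contributing 37; the remaining 3 contribute 0. Total contributed: 37.
Hana keeps 37 and receives 2.3 × 37 × 5/15 = 28.37 from the mitigation fund, for a payoff of 65.37.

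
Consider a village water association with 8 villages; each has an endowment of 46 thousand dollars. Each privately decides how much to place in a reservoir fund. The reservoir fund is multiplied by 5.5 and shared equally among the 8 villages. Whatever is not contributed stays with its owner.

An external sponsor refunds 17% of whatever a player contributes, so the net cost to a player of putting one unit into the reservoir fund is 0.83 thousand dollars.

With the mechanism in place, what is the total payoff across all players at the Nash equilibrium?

368.00 thousand dollars

Even with the mechanism, each unit contributed returns only (5.5/8) / 0.83 = 0.8283 per unit of net cost, so contributing nothing is still dominant.
Everyone keeps their endowment and the group total is 8 × 46 = 368.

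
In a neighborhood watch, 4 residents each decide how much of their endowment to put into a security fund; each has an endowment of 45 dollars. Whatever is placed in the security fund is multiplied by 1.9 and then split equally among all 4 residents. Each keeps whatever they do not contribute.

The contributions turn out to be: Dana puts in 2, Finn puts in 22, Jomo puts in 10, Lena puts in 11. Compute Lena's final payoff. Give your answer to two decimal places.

Total contributed: 2 + 22 + 10 + 11 = 45.
Each receives 1.9 × 45 / 4 = 21.38 from the security fund.
Lena keeps 45 − 11 = 34, so Lena's payoff is 34 + 21.38 = 55.38.

55.38 dollars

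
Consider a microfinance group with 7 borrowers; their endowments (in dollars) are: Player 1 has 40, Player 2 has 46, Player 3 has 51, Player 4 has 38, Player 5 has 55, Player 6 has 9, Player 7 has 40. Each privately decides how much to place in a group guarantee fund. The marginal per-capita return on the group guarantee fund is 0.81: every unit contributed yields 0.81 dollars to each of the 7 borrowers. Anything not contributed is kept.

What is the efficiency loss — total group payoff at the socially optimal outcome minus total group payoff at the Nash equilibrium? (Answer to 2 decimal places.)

1302.93 dollars

The private return per contributed unit is 0.81 < 1 for everyone, so the Nash equilibrium is zero contribution and the group total is Σ E_j = 40 + 46 + 51 + 38 + 55 + 9 + 40 = 279.
Each contributed unit returns 5.670 to the group, so the social optimum is full contribution by everyone: group total = 5.670 × 279 = 1581.93.
Efficiency loss = (5.670 − 1) × 279 = 1302.93.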